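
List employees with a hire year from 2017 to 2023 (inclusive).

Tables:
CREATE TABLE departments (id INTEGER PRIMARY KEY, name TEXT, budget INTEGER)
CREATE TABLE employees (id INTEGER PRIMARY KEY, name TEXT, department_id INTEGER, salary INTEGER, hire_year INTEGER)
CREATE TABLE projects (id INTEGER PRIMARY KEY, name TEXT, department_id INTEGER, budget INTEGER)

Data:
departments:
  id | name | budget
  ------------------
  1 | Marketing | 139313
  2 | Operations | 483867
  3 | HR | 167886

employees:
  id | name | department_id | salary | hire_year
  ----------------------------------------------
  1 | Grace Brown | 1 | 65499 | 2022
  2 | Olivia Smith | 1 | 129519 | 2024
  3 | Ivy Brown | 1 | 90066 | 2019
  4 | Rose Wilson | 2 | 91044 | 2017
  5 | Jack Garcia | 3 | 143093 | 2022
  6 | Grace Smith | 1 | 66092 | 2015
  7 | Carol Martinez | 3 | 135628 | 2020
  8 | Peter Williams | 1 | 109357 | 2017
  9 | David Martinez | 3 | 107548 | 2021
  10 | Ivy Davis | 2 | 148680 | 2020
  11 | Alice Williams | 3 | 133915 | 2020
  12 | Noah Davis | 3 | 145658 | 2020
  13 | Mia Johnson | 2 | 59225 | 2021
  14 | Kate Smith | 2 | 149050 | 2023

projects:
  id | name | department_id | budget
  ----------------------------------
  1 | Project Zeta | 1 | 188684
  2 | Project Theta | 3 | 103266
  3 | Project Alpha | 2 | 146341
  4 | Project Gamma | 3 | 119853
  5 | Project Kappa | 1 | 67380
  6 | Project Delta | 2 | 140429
SELECT name, hire_year FROM employees WHERE hire_year BETWEEN 2017 AND 2023

Execution result:
name | hire_year
Grace Brown | 2022
Ivy Brown | 2019
Rose Wilson | 2017
Jack Garcia | 2022
Carol Martinez | 2020
Peter Williams | 2017
David Martinez | 2021
Ivy Davis | 2020
Alice Williams | 2020
Noah Davis | 2020
Mia Johnson | 2021
Kate Smith | 2023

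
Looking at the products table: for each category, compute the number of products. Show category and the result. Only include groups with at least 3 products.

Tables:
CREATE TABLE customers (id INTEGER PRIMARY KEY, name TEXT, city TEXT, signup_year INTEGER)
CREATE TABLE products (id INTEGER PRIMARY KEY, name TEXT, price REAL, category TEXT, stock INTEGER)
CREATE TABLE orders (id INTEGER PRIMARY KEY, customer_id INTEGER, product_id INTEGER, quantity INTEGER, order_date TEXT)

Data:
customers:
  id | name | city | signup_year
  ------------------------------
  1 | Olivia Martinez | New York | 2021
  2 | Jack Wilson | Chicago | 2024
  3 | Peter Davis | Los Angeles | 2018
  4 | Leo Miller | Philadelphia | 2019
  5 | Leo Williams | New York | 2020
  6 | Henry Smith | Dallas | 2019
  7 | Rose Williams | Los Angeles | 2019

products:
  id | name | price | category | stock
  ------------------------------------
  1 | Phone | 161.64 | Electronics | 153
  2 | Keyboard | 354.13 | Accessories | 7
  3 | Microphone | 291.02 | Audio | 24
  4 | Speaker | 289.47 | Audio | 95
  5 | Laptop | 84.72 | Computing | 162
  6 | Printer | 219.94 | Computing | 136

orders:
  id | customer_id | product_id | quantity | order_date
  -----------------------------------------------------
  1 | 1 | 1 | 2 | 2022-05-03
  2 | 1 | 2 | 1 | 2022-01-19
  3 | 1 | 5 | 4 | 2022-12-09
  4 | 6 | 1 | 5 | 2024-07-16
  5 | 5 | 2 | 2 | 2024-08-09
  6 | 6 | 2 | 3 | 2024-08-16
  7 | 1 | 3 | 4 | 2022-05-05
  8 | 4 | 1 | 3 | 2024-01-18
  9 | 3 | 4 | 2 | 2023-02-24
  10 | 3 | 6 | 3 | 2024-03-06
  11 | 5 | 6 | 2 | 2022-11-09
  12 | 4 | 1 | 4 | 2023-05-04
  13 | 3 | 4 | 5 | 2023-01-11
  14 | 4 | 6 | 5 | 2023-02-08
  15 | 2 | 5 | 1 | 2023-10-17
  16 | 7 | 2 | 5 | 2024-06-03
SELECT category, COUNT(*) AS n FROM products GROUP BY category HAVING COUNT(*) >= 3

Execution result:
(no rows)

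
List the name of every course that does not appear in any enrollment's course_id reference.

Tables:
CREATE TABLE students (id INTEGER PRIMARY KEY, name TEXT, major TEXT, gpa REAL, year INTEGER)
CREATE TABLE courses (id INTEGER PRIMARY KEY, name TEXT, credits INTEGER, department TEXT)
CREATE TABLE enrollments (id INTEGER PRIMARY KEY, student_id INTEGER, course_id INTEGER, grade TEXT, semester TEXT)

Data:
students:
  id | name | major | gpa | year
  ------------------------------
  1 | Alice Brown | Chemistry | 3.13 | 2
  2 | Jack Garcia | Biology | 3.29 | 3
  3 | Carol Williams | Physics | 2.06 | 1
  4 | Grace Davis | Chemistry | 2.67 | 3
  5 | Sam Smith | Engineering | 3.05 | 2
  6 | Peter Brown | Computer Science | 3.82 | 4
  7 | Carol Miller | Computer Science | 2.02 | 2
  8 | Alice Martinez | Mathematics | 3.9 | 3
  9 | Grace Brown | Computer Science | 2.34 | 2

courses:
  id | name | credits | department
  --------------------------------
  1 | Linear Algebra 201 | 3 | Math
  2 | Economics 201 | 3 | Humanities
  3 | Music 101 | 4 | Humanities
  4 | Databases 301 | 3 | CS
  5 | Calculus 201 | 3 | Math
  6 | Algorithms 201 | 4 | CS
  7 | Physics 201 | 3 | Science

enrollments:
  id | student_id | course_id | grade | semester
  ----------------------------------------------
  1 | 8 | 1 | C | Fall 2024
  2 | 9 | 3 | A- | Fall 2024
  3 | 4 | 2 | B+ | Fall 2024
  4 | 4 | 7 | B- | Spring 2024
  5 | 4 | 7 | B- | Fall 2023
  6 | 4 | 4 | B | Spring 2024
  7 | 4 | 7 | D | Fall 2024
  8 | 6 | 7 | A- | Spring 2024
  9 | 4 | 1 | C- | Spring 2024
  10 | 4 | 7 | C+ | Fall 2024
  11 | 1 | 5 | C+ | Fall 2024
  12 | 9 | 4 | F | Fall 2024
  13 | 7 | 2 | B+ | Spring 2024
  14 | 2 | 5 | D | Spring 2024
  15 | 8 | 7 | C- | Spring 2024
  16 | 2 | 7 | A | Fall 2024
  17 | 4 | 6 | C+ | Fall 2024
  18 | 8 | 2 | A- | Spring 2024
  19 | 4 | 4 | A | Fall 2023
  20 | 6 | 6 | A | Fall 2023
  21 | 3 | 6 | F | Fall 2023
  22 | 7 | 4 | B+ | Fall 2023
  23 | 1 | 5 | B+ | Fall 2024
SELECT p.name FROM courses p LEFT JOIN enrollments c ON c.course_id = p.id WHERE c.id IS NULL

Execution result:
(no rows)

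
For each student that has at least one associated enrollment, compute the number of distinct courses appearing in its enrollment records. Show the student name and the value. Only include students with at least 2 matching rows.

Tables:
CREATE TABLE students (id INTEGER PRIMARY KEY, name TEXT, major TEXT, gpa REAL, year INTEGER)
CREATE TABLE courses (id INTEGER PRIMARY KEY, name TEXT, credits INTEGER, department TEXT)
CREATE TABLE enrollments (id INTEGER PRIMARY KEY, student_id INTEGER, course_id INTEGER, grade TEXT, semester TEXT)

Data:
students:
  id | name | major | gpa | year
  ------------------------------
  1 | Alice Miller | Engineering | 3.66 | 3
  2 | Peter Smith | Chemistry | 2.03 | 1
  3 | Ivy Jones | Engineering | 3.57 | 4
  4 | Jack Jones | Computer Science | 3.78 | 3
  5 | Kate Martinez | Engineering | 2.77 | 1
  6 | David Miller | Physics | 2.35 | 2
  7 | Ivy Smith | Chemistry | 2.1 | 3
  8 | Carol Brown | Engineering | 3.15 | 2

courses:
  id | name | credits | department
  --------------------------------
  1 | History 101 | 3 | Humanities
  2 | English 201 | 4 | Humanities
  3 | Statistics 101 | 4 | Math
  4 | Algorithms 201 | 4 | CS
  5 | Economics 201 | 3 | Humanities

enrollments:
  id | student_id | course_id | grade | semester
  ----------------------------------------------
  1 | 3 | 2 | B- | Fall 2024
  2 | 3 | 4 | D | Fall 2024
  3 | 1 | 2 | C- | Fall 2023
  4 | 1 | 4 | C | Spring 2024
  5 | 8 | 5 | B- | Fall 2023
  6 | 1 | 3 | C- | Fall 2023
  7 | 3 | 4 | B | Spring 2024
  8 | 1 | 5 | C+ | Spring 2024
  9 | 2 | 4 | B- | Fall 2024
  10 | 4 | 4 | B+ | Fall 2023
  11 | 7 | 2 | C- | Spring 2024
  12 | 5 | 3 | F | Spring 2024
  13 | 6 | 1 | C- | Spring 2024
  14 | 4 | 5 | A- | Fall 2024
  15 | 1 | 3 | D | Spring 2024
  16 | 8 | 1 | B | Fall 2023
SELECT p.name, COUNT(DISTINCT c.course_id) AS distinct_course_count FROM enrollments c JOIN students p ON c.student_id = p.id GROUP BY p.id, p.name HAVING COUNT(*) >= 2

Execution result:
name | distinct_course_count
Alice Miller | 4
Ivy Jones | 2
Jack Jones | 2
Carol Brown | 2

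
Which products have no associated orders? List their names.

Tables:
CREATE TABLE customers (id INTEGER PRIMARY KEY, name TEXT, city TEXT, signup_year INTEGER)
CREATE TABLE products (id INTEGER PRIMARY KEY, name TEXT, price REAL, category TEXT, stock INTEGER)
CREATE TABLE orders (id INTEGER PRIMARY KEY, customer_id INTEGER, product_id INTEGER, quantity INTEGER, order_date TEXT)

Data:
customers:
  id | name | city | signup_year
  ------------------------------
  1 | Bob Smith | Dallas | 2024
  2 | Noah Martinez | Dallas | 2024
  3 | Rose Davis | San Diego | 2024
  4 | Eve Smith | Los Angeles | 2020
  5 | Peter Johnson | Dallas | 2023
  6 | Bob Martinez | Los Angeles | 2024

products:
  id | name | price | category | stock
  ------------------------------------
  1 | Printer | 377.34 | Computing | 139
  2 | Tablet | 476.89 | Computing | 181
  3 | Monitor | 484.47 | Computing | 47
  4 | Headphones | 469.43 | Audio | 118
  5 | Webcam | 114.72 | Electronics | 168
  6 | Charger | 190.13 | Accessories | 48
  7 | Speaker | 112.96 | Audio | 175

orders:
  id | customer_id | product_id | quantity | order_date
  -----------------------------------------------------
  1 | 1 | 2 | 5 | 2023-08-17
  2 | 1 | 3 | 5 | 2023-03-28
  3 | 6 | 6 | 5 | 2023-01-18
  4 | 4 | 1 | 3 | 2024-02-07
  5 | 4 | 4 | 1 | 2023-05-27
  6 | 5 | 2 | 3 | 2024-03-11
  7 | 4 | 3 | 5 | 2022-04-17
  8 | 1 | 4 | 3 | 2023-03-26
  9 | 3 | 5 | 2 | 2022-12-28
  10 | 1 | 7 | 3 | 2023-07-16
SELECT p.name FROM products p LEFT JOIN orders c ON c.product_id = p.id WHERE c.id IS NULL

Execution result:
(no rows)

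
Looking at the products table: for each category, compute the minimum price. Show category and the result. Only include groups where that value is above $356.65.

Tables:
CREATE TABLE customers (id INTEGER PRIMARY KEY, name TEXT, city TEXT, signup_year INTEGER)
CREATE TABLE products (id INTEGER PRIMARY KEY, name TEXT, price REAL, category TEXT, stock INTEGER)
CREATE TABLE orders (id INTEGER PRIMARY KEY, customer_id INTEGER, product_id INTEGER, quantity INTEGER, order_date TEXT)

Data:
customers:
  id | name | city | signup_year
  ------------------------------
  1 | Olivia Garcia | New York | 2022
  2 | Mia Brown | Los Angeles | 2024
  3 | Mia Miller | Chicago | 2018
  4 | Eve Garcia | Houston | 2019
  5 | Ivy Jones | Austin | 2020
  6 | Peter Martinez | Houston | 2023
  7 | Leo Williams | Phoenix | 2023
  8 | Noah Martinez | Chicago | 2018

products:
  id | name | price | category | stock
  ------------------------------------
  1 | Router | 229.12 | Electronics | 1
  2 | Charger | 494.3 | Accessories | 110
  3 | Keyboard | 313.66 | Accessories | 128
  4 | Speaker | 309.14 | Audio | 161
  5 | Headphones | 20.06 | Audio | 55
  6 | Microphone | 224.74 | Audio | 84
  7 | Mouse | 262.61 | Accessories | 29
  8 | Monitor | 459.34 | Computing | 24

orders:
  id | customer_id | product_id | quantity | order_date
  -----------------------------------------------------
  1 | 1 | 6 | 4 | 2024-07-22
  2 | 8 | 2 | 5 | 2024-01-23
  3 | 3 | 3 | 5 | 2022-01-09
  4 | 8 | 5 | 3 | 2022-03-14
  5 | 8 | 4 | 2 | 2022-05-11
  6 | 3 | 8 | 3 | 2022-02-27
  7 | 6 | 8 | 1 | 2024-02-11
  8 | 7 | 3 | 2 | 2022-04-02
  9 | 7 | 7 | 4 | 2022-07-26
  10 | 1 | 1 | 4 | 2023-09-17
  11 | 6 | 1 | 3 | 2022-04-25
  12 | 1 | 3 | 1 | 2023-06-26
SELECT category, MIN(price) AS min_price FROM products GROUP BY category HAVING MIN(price) > 356.65

Execution result:
category | min_price
Computing | 459.34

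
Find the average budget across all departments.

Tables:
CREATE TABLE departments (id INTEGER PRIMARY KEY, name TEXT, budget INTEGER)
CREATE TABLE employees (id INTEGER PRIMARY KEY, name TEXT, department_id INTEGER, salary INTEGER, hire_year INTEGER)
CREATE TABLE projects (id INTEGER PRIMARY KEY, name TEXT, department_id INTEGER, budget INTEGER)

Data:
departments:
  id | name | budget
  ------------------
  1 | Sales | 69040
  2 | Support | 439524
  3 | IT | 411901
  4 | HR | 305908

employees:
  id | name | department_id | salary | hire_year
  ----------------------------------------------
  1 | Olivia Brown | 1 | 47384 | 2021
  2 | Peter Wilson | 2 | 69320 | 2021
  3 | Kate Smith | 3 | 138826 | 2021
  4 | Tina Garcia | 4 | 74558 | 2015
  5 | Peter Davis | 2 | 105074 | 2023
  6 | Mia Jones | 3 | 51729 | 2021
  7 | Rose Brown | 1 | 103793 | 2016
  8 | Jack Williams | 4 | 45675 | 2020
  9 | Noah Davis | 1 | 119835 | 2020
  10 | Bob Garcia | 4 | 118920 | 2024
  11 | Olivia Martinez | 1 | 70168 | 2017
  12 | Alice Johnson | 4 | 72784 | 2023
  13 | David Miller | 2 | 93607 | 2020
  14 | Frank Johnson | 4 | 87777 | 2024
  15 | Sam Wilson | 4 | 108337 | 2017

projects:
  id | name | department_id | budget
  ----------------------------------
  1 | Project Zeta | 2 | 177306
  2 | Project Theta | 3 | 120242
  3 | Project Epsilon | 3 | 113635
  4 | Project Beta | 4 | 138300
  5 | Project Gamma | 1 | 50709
SELECT AVG(budget) FROM departments

Execution result:
306593.25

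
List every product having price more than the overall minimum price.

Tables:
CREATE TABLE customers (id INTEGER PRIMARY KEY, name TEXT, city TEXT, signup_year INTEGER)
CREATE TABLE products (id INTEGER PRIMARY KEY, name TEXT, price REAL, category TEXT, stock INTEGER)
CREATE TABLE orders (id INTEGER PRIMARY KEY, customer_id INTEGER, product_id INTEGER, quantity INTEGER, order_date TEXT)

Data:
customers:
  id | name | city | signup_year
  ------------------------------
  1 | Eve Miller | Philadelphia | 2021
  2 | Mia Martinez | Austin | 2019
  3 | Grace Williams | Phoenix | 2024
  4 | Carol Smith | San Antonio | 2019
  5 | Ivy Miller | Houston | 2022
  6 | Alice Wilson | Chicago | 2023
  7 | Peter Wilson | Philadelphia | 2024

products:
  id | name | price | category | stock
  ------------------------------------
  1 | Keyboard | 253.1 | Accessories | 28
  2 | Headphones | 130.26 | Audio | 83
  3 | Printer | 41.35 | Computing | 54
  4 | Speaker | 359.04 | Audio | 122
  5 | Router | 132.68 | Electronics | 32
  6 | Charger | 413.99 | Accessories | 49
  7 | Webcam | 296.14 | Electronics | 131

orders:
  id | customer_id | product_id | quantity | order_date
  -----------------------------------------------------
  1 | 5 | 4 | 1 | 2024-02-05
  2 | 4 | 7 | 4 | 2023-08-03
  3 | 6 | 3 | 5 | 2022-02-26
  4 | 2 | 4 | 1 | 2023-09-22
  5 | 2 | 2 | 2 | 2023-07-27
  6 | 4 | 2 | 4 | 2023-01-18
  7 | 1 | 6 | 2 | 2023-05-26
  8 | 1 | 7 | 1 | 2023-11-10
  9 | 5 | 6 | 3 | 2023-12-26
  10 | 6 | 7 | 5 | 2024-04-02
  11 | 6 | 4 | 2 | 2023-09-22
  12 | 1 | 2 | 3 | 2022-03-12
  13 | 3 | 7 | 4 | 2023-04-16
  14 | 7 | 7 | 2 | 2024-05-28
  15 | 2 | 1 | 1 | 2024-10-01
SELECT name, price FROM products WHERE price > (SELECT MIN(price) FROM products)

Execution result:
name | price
Keyboard | 253.10
Headphones | 130.26
Speaker | 359.04
Router | 132.68
Charger | 413.99
Webcam | 296.14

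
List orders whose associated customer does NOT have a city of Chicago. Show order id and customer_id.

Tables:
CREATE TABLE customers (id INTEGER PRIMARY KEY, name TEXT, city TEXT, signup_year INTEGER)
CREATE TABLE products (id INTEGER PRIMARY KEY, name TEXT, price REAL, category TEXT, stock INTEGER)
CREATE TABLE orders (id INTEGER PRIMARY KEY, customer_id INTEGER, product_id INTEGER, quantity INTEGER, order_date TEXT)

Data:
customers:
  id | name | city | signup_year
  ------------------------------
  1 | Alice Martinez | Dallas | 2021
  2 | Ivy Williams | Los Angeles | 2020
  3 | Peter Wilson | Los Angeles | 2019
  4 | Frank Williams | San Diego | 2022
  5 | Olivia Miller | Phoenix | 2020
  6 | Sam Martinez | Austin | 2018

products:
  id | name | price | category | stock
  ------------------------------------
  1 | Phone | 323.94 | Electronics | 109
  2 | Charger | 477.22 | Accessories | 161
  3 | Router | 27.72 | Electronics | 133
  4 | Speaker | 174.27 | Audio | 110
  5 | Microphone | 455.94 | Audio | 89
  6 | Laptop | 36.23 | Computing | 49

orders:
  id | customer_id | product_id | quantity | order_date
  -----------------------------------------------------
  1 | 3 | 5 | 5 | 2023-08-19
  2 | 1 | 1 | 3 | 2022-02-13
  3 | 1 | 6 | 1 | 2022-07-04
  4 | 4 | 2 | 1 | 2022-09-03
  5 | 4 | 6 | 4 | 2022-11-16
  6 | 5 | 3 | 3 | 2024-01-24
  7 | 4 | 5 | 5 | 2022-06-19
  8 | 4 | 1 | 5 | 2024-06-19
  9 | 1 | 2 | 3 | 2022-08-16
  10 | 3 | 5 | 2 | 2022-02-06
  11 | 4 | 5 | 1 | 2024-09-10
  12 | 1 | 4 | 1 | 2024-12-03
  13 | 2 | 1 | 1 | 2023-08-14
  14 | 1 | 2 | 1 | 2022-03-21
SELECT id, customer_id FROM orders WHERE customer_id NOT IN (SELECT id FROM customers WHERE city = 'Chicago')

Execution result:
id | customer_id
1 | 3
2 | 1
3 | 1
4 | 4
5 | 4
6 | 5
7 | 4
8 | 4
9 | 1
10 | 3
11 | 4
12 | 1
13 | 2
14 | 1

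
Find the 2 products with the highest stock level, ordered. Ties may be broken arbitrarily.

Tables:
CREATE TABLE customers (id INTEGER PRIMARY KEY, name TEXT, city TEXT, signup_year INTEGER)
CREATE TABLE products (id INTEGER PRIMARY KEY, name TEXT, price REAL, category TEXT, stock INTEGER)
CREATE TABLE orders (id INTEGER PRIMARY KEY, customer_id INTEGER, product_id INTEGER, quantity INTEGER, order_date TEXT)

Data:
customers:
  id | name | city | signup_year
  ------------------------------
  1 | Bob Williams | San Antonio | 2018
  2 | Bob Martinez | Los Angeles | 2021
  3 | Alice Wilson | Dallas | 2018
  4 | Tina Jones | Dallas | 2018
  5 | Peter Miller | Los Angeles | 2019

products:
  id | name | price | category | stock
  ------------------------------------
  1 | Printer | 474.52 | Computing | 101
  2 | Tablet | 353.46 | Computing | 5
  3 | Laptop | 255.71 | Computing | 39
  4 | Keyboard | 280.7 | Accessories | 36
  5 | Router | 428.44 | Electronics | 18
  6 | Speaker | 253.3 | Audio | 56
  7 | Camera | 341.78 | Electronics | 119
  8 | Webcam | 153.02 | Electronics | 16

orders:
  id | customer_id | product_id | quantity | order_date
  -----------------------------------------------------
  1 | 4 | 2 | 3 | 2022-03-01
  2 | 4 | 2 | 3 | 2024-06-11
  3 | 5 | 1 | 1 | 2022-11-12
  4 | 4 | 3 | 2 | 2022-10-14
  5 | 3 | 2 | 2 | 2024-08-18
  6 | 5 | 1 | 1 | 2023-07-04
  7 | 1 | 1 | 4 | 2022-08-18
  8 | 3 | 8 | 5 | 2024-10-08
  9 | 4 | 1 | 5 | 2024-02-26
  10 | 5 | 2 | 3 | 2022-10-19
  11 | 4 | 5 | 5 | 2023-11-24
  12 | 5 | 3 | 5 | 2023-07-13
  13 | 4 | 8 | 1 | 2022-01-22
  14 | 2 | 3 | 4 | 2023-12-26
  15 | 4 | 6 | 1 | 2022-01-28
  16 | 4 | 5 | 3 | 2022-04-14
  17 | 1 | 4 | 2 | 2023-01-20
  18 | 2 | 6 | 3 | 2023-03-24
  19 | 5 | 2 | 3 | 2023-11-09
SELECT name, stock FROM products ORDER BY stock DESC LIMIT 2

Execution result:
name | stock
Camera | 119
Printer | 101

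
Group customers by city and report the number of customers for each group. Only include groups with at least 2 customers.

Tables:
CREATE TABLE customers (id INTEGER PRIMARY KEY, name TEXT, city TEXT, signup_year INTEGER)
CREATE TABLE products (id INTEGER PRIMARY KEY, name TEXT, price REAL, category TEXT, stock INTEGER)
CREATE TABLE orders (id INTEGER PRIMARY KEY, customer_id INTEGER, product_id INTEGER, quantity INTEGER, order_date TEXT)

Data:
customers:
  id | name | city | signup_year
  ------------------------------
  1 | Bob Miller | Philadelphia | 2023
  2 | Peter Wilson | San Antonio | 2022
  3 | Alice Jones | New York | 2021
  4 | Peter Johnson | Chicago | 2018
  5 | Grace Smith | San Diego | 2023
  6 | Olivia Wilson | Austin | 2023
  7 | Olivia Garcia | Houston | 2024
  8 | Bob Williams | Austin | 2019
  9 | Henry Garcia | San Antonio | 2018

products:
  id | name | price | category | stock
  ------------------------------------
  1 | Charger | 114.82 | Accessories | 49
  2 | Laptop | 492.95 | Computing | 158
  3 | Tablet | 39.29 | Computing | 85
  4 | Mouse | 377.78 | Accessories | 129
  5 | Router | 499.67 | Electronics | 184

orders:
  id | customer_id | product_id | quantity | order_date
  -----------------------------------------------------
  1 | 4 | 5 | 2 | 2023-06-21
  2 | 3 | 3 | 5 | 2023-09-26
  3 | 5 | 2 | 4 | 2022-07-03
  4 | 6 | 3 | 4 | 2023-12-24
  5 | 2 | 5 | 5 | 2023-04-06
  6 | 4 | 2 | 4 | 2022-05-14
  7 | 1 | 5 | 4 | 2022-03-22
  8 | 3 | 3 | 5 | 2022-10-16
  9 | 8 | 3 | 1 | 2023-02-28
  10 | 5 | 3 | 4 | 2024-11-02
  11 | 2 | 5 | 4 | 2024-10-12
SELECT city, COUNT(*) AS n FROM customers GROUP BY city HAVING COUNT(*) >= 2

Execution result:
city | n
Austin | 2
San Antonio | 2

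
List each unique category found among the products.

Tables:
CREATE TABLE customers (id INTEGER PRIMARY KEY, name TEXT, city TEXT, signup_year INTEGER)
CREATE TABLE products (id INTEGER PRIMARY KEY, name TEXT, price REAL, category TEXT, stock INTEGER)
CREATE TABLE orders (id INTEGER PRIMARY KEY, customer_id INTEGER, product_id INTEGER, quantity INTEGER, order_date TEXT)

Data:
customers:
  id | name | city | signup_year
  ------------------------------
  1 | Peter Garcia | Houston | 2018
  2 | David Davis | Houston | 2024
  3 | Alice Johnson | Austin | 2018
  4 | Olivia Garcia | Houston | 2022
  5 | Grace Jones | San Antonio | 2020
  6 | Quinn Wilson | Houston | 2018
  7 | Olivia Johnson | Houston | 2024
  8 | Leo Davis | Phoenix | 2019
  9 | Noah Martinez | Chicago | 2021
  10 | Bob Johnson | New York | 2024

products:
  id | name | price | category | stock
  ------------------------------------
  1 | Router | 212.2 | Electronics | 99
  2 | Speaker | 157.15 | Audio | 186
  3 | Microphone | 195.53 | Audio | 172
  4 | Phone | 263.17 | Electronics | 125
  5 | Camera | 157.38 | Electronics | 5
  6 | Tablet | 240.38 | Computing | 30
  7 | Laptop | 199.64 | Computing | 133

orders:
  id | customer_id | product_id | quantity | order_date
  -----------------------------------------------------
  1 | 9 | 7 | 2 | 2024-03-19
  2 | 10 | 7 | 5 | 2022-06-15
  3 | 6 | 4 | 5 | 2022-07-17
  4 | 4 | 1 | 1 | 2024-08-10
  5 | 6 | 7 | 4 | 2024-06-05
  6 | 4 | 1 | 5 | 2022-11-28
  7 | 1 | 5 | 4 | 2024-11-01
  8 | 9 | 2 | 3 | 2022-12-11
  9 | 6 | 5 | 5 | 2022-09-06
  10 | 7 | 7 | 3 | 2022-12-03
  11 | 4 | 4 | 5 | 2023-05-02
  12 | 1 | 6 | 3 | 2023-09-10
SELECT DISTINCT category FROM products

Execution result:
category
Electronics
Audio
Computing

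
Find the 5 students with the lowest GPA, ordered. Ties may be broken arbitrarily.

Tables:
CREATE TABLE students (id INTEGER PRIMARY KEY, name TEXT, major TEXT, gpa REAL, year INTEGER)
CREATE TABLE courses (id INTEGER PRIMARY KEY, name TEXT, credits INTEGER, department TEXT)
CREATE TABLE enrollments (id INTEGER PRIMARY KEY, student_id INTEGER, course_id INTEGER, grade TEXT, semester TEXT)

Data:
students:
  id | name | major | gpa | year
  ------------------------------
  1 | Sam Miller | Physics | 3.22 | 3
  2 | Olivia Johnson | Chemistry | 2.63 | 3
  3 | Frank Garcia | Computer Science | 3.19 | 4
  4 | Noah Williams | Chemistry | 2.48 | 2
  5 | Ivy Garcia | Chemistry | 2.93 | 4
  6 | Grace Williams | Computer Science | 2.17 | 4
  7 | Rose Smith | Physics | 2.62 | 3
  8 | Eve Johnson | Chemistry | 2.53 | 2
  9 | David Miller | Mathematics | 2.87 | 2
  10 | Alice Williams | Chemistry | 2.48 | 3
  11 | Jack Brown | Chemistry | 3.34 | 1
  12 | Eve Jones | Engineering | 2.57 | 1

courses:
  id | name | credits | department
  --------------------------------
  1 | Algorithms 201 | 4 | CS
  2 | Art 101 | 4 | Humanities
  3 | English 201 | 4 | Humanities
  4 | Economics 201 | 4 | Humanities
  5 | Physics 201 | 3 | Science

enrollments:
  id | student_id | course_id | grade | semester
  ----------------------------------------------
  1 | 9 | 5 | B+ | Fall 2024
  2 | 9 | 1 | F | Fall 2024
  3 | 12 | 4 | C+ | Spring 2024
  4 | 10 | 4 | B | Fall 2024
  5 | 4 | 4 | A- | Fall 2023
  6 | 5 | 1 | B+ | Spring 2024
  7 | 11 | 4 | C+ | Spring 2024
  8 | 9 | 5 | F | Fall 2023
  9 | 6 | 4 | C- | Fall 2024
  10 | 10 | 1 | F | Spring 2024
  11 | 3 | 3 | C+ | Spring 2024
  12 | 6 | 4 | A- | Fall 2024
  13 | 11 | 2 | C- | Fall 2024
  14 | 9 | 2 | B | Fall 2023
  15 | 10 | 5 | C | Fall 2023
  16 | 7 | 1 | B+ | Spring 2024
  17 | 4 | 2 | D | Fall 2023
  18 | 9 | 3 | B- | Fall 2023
SELECT name, gpa FROM students ORDER BY gpa ASC LIMIT 5

Execution result:
name | gpa
Grace Williams | 2.17
Noah Williams | 2.48
Alice Williams | 2.48
Eve Johnson | 2.53
Eve Jones | 2.57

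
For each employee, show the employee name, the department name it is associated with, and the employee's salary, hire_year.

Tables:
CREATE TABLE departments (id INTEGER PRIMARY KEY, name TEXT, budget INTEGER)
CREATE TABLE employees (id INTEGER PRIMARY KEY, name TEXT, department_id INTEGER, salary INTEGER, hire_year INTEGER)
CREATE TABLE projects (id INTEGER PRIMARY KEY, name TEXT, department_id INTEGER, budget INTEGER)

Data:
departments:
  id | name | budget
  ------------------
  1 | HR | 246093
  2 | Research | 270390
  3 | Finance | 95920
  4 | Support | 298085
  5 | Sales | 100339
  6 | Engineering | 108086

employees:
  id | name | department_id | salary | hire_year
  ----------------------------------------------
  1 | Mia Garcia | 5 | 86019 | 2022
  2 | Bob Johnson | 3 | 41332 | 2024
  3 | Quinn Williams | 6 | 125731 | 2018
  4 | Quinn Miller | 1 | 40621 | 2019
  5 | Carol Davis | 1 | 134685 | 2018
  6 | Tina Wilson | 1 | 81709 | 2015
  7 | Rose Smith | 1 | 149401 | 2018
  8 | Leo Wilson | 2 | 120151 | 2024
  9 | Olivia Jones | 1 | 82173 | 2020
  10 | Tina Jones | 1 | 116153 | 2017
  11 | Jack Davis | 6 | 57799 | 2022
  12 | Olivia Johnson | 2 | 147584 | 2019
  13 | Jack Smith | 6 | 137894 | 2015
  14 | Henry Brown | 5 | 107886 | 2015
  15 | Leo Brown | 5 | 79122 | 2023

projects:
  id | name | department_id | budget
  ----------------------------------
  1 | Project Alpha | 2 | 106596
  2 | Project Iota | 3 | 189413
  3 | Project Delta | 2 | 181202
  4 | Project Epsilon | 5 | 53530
SELECT c.name, p.name AS department, c.salary, c.hire_year FROM employees c JOIN departments p ON c.department_id = p.id

Execution result:
name | department | salary | hire_year
Mia Garcia | Sales | 86019 | 2022
Bob Johnson | Finance | 41332 | 2024
Quinn Williams | Engineering | 125731 | 2018
Quinn Miller | HR | 40621 | 2019
Carol Davis | HR | 134685 | 2018
Tina Wilson | HR | 81709 | 2015
Rose Smith | HR | 149401 | 2018
Leo Wilson | Research | 120151 | 2024
Olivia Jones | HR | 82173 | 2020
Tina Jones | HR | 116153 | 2017
Jack Davis | Engineering | 57799 | 2022
Olivia Johnson | Research | 147584 | 2019
Jack Smith | Engineering | 137894 | 2015
Henry Brown | Sales | 107886 | 2015
Leo Brown | Sales | 79122 | 2023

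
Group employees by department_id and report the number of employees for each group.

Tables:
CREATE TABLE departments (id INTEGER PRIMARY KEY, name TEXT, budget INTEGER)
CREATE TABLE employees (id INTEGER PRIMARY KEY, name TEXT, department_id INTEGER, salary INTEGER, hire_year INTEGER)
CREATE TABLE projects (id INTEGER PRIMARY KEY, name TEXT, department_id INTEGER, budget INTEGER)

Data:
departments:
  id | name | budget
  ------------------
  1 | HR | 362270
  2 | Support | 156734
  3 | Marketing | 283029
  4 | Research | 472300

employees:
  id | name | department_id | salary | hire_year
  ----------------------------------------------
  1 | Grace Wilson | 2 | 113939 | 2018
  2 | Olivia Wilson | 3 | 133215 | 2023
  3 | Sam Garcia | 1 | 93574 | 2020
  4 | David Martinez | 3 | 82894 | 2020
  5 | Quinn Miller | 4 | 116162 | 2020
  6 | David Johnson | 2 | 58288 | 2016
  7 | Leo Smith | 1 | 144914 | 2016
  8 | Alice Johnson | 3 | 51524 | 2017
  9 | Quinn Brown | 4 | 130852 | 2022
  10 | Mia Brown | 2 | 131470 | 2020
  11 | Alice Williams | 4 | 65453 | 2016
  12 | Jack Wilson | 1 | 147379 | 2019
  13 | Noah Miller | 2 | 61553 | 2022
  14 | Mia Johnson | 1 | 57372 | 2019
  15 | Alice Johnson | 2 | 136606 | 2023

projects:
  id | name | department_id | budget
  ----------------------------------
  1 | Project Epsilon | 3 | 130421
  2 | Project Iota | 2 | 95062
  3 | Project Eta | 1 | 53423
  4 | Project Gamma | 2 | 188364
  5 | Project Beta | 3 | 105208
SELECT department_id, COUNT(*) AS n FROM employees GROUP BY department_id

Execution result:
department_id | n
1 | 4
2 | 5
3 | 3
4 | 3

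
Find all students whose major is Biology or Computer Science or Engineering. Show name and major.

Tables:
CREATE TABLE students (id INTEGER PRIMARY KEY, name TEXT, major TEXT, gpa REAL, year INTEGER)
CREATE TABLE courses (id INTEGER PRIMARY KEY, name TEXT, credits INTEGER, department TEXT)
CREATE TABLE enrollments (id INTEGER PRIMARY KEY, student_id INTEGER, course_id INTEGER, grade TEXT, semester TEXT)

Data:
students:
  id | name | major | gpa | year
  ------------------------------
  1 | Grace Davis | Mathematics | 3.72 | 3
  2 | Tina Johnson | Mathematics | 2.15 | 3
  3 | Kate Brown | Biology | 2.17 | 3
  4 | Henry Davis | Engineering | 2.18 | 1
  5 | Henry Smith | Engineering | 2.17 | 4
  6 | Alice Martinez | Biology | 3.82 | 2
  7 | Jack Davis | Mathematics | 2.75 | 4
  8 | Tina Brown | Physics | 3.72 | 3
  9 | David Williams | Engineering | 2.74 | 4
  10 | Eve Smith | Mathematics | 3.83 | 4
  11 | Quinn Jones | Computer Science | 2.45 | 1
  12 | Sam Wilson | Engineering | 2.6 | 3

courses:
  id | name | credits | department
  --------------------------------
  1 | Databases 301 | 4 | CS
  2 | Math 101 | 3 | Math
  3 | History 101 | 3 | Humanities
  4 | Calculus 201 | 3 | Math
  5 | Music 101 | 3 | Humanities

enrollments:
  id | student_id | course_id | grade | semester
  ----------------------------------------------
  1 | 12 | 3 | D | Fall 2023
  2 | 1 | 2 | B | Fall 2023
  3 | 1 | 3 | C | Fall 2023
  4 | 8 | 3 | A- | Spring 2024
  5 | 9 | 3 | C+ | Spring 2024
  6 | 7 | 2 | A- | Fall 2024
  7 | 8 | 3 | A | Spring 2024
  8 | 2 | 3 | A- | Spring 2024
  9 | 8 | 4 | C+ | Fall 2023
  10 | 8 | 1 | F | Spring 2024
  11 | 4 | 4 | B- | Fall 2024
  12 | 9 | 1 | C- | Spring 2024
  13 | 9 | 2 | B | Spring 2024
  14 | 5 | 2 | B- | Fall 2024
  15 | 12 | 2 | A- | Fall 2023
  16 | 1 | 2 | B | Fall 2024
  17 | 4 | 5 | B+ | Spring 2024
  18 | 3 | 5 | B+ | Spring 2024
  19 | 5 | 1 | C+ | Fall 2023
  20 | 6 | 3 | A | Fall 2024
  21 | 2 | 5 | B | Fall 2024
SELECT name, major FROM students WHERE major IN ('Biology', 'Computer Science', 'Engineering')

Execution result:
name | major
Kate Brown | Biology
Henry Davis | Engineering
Henry Smith | Engineering
Alice Martinez | Biology
David Williams | Engineering
Quinn Jones | Computer Science
Sam Wilson | Engineering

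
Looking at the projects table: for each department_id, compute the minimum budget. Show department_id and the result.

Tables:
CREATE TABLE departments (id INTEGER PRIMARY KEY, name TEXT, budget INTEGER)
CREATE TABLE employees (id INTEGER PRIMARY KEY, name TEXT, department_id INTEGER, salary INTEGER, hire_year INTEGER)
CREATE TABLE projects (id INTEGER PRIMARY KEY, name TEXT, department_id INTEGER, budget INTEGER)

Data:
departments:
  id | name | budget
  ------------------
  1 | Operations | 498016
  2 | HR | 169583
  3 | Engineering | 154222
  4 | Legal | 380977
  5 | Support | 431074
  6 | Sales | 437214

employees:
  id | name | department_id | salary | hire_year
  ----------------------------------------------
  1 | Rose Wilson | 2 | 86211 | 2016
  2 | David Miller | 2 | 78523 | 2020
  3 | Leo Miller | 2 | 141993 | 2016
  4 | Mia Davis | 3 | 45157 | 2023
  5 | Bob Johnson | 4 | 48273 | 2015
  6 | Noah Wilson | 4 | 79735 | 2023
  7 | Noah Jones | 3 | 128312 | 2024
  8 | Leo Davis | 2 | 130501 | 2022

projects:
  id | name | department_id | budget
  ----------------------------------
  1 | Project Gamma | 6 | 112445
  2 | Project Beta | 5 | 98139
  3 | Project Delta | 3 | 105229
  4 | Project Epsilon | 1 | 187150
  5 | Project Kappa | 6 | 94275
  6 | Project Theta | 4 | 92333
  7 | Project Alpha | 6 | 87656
SELECT department_id, MIN(budget) AS min_budget FROM projects GROUP BY department_id

Execution result:
department_id | min_budget
1 | 187150
3 | 105229
4 | 92333
5 | 98139
6 | 87656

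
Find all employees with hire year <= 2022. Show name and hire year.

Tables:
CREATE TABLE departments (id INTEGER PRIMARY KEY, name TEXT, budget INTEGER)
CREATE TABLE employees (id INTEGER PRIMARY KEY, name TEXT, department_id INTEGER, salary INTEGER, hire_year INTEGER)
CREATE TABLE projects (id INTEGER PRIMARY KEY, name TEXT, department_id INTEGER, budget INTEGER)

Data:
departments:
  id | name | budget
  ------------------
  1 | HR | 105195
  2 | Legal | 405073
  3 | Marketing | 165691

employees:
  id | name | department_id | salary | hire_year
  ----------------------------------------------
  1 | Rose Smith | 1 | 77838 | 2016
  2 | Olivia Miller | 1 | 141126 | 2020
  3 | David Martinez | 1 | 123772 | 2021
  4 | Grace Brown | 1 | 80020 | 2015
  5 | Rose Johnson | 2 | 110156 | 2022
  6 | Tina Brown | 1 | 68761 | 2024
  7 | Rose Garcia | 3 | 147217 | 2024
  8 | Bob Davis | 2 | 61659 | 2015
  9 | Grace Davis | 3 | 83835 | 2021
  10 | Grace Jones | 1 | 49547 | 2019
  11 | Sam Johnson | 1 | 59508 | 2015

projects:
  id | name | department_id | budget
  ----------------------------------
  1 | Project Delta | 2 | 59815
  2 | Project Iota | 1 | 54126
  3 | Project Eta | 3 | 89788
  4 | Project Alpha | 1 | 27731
SELECT name, hire_year FROM employees WHERE hire_year <= 2022

Execution result:
name | hire_year
Rose Smith | 2016
Olivia Miller | 2020
David Martinez | 2021
Grace Brown | 2015
Rose Johnson | 2022
Bob Davis | 2015
Grace Davis | 2021
Grace Jones | 2019
Sam Johnson | 2015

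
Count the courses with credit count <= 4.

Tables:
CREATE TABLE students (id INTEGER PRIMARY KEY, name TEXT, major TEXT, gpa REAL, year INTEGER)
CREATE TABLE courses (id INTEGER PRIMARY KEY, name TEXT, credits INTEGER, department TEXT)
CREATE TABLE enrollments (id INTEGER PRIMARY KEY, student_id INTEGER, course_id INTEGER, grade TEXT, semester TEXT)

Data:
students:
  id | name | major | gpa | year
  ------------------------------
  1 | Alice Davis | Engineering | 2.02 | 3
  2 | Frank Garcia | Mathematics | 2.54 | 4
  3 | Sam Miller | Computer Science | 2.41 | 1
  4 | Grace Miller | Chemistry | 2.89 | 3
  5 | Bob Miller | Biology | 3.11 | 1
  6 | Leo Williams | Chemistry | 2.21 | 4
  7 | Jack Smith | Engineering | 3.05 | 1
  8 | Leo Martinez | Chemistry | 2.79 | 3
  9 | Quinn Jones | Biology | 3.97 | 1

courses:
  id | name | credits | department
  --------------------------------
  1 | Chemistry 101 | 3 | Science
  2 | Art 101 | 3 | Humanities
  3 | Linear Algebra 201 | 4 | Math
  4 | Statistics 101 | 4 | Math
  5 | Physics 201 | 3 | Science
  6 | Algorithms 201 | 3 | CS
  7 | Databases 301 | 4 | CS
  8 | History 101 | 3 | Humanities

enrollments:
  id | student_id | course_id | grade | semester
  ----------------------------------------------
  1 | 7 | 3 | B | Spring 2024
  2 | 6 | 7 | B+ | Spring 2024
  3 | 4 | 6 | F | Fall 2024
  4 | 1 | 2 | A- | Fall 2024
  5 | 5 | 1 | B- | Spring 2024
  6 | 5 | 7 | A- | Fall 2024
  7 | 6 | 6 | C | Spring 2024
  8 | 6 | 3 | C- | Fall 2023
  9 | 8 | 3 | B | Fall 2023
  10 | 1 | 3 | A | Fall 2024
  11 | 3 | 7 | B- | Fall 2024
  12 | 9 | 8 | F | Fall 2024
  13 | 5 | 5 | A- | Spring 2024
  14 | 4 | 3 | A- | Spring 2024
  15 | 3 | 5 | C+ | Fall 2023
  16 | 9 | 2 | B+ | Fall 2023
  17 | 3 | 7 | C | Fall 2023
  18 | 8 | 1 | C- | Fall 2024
SELECT COUNT(*) FROM courses WHERE credits <= 4

Execution result:
8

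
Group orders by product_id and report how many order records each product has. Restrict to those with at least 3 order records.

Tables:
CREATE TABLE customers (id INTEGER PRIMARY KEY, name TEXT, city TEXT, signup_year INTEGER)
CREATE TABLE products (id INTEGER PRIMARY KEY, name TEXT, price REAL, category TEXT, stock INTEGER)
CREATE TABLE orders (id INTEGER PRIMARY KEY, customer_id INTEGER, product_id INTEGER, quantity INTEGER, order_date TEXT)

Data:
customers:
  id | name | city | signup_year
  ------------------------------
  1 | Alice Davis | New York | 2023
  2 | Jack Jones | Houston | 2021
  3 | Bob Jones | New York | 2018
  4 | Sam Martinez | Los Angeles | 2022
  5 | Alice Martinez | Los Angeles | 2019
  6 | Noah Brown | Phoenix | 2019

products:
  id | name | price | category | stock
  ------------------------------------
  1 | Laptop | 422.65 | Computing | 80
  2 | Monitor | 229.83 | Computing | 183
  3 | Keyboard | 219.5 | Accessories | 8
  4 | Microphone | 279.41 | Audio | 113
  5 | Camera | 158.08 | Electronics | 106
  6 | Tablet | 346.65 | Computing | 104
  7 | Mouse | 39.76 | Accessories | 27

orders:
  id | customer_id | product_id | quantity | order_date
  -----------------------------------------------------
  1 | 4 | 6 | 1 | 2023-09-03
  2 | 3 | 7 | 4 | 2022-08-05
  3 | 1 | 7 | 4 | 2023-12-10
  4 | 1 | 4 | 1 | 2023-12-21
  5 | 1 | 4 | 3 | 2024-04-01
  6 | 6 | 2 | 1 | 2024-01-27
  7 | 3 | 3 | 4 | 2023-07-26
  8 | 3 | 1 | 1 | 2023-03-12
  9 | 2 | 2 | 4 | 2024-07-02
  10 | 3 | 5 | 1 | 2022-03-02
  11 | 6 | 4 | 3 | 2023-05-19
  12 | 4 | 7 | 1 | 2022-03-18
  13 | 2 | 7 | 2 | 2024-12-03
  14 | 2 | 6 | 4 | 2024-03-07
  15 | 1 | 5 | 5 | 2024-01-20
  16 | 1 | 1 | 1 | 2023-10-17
SELECT product_id, COUNT(*) AS order_count FROM orders GROUP BY product_id HAVING COUNT(*) >= 3

Execution result:
product_id | order_count
4 | 3
7 | 4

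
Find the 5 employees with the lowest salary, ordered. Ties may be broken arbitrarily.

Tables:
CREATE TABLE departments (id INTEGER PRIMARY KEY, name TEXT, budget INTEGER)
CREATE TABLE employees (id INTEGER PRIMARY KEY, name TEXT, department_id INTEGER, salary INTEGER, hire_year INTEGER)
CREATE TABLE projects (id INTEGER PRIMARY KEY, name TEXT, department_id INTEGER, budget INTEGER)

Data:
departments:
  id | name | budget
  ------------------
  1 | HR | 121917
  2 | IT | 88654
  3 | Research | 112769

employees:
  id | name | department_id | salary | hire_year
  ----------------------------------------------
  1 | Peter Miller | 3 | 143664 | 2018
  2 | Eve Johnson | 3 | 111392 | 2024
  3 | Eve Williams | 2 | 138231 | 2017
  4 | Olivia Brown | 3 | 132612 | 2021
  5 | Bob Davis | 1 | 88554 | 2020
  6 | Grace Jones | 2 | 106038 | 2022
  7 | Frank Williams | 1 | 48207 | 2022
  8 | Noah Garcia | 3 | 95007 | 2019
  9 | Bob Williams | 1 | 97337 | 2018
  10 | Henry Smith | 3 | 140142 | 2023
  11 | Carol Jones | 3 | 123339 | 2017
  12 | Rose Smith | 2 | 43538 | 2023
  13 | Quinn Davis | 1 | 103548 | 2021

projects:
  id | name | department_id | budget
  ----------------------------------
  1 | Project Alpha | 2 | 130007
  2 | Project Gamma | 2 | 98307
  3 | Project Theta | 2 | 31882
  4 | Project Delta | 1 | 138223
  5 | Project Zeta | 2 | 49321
SELECT name, salary FROM employees ORDER BY salary ASC LIMIT 5

Execution result:
name | salary
Rose Smith | 43538
Frank Williams | 48207
Bob Davis | 88554
Noah Garcia | 95007
Bob Williams | 97337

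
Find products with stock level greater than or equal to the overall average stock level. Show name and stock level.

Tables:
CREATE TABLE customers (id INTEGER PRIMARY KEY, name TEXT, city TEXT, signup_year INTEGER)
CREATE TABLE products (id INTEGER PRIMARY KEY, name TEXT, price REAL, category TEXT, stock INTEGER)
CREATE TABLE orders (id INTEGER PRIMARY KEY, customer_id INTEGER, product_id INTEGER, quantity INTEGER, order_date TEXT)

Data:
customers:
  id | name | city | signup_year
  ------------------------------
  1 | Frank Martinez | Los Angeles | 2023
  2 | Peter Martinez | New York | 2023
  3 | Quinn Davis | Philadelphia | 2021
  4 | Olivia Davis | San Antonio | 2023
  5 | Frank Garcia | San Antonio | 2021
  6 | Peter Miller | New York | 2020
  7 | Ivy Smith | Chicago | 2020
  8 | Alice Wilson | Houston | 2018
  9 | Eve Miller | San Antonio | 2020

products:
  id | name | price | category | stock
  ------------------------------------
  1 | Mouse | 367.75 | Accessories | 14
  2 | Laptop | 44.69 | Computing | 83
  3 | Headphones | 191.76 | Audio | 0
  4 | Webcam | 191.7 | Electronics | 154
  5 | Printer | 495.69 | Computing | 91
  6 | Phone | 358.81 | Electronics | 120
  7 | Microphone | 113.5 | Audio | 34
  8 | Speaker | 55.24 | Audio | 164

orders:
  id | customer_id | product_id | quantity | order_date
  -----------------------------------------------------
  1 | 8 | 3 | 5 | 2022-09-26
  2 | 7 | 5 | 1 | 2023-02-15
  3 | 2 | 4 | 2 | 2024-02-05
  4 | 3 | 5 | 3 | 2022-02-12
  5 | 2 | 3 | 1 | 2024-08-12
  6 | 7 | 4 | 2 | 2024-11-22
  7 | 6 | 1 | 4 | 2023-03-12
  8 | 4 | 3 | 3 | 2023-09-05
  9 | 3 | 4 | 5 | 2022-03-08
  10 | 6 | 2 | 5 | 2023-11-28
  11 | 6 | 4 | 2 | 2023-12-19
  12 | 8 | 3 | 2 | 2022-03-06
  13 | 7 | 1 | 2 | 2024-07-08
SELECT name, stock FROM products WHERE stock >= (SELECT AVG(stock) FROM products)

Execution result:
name | stock
Laptop | 83
Webcam | 154
Printer | 91
Phone | 120
Speaker | 164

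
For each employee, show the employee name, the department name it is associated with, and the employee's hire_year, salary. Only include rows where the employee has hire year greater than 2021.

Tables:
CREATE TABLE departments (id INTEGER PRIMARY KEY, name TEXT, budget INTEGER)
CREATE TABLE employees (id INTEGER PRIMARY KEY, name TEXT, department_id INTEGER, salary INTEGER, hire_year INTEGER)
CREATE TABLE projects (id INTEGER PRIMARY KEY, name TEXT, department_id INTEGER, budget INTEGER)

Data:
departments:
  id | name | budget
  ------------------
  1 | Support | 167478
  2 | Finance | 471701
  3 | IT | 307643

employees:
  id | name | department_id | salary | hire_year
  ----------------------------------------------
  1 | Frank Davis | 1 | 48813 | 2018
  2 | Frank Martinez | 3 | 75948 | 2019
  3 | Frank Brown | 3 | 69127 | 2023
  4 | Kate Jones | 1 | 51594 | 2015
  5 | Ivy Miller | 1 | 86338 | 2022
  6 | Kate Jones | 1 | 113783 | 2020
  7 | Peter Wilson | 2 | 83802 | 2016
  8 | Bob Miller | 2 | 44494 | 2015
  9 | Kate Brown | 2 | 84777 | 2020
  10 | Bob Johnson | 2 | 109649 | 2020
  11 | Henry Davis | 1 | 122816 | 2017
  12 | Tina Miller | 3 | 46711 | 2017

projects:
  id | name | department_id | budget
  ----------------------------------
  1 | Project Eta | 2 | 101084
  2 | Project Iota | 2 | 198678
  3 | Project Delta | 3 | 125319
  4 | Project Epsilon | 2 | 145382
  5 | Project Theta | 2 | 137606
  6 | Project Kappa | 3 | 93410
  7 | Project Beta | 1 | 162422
SELECT c.name, p.name AS department, c.hire_year, c.salary FROM employees c JOIN departments p ON c.department_id = p.id WHERE c.hire_year > 2021

Execution result:
name | department | hire_year | salary
Frank Brown | IT | 2023 | 69127
Ivy Miller | Support | 2022 | 86338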